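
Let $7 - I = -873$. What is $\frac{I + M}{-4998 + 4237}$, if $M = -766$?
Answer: $- \frac{114}{761} \approx -0.1498$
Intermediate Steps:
$I = 880$ ($I = 7 - -873 = 7 + 873 = 880$)
$\frac{I + M}{-4998 + 4237} = \frac{880 - 766}{-4998 + 4237} = \frac{114}{-761} = 114 \left(- \frac{1}{761}\right) = - \frac{114}{761}$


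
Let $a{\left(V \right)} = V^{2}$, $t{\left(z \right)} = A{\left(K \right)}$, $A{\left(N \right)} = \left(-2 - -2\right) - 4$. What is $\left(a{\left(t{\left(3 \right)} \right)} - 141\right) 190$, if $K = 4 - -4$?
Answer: $-23750$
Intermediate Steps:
$K = 8$ ($K = 4 + 4 = 8$)
$A{\left(N \right)} = -4$ ($A{\left(N \right)} = \left(-2 + 2\right) - 4 = 0 - 4 = -4$)
$t{\left(z \right)} = -4$
$\left(a{\left(t{\left(3 \right)} \right)} - 141\right) 190 = \left(\left(-4\right)^{2} - 141\right) 190 = \left(16 - 141\right) 190 = \left(-125\right) 190 = -23750$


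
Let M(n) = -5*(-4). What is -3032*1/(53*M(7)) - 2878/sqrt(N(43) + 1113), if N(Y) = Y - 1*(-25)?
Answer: -758/265 - 2878*sqrt(1181)/1181 ≈ -86.607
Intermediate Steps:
M(n) = 20
N(Y) = 25 + Y (N(Y) = Y + 25 = 25 + Y)
-3032*1/(53*M(7)) - 2878/sqrt(N(43) + 1113) = -3032/(20*53) - 2878/sqrt((25 + 43) + 1113) = -3032/1060 - 2878/sqrt(68 + 1113) = -3032*1/1060 - 2878*sqrt(1181)/1181 = -758/265 - 2878*sqrt(1181)/1181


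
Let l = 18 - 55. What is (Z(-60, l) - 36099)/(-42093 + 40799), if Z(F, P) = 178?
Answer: 35921/1294 ≈ 27.760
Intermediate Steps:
l = -37
(Z(-60, l) - 36099)/(-42093 + 40799) = (178 - 36099)/(-42093 + 40799) = -35921/(-1294) = -35921*(-1/1294) = 35921/1294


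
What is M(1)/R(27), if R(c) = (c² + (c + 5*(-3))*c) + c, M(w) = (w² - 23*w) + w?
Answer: -7/360 ≈ -0.019444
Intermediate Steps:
M(w) = w² - 22*w
R(c) = c + c² + c*(-15 + c) (R(c) = (c² + (c - 15)*c) + c = (c² + (-15 + c)*c) + c = (c² + c*(-15 + c)) + c = c + c² + c*(-15 + c))
M(1)/R(27) = (1*(-22 + 1))/((2*27*(-7 + 27))) = (1*(-21))/((2*27*20)) = -21/1080 = -21*1/1080 = -7/360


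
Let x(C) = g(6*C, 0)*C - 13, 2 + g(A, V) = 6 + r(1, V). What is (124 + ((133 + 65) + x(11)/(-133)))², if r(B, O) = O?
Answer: 1831412025/17689 ≈ 1.0353e+5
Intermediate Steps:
g(A, V) = 4 + V (g(A, V) = -2 + (6 + V) = 4 + V)
x(C) = -13 + 4*C (x(C) = (4 + 0)*C - 13 = 4*C - 13 = -13 + 4*C)
(124 + ((133 + 65) + x(11)/(-133)))² = (124 + ((133 + 65) + (-13 + 4*11)/(-133)))² = (124 + (198 + (-13 + 44)*(-1/133)))² = (124 + (198 + 31*(-1/133)))² = (124 + (198 - 31/133))² = (124 + 26303/133)² = (42795/133)² = 1831412025/17689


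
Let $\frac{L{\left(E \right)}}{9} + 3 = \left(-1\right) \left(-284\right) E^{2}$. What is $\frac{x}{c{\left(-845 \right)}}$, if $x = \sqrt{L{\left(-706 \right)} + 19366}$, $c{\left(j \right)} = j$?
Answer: $- \frac{\sqrt{1274021755}}{845} \approx -42.241$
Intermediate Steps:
$L{\left(E \right)} = -27 + 2556 E^{2}$ ($L{\left(E \right)} = -27 + 9 \left(-1\right) \left(-284\right) E^{2} = -27 + 9 \cdot 284 E^{2} = -27 + 2556 E^{2}$)
$x = \sqrt{1274021755}$ ($x = \sqrt{\left(-27 + 2556 \left(-706\right)^{2}\right) + 19366} = \sqrt{\left(-27 + 2556 \cdot 498436\right) + 19366} = \sqrt{\left(-27 + 1274002416\right) + 19366} = \sqrt{1274002389 + 19366} = \sqrt{1274021755} \approx 35693.0$)
$\frac{x}{c{\left(-845 \right)}} = \frac{\sqrt{1274021755}}{-845} = \sqrt{1274021755} \left(- \frac{1}{845}\right) = - \frac{\sqrt{1274021755}}{845}$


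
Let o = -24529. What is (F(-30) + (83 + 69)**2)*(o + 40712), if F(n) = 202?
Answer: 377160998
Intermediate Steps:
(F(-30) + (83 + 69)**2)*(o + 40712) = (202 + (83 + 69)**2)*(-24529 + 40712) = (202 + 152**2)*16183 = (202 + 23104)*16183 = 23306*16183 = 377160998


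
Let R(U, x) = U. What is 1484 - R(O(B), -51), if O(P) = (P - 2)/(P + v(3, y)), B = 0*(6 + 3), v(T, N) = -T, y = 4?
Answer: 4450/3 ≈ 1483.3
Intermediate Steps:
B = 0 (B = 0*9 = 0)
O(P) = (-2 + P)/(-3 + P) (O(P) = (P - 2)/(P - 1*3) = (-2 + P)/(P - 3) = (-2 + P)/(-3 + P))
1484 - R(O(B), -51) = 1484 - (-2 + 0)/(-3 + 0) = 1484 - (-2)/(-3) = 1484 - (-1)*(-2)/3 = 1484 - 1*⅔ = 1484 - ⅔ = 4450/3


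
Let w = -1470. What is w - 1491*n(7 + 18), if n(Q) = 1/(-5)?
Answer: -5859/5 ≈ -1171.8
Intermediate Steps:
n(Q) = -1/5
w - 1491*n(7 + 18) = -1470 - 1491*(-1/5) = -1470 + 1491/5 = -5859/5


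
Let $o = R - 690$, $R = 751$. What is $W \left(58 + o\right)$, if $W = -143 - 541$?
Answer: $-81396$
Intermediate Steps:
$W = -684$
$o = 61$ ($o = 751 - 690 = 61$)
$W \left(58 + o\right) = - 684 \left(58 + 61\right) = \left(-684\right) 119 = -81396$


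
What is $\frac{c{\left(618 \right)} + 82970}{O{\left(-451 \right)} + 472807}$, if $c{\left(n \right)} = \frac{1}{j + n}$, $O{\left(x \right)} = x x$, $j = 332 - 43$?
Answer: $\frac{75253791}{613320656} \approx 0.1227$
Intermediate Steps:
$j = 289$ ($j = 332 - 43 = 289$)
$O{\left(x \right)} = x^{2}$
$c{\left(n \right)} = \frac{1}{289 + n}$
$\frac{c{\left(618 \right)} + 82970}{O{\left(-451 \right)} + 472807} = \frac{\frac{1}{289 + 618} + 82970}{\left(-451\right)^{2} + 472807} = \frac{\frac{1}{907} + 82970}{203401 + 472807} = \frac{\frac{1}{907} + 82970}{676208} = \frac{75253791}{907} \cdot \frac{1}{676208} = \frac{75253791}{613320656}$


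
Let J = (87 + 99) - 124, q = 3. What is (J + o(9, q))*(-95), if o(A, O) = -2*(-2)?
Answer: -6270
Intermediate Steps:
o(A, O) = 4
J = 62 (J = 186 - 124 = 62)
(J + o(9, q))*(-95) = (62 + 4)*(-95) = 66*(-95) = -6270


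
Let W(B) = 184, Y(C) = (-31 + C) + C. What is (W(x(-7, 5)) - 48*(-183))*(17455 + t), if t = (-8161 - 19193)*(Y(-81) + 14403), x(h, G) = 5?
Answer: -3485708112680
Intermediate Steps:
Y(C) = -31 + 2*C
t = -388700340 (t = (-8161 - 19193)*((-31 + 2*(-81)) + 14403) = -27354*((-31 - 162) + 14403) = -27354*(-193 + 14403) = -27354*14210 = -388700340)
(W(x(-7, 5)) - 48*(-183))*(17455 + t) = (184 - 48*(-183))*(17455 - 388700340) = (184 + 8784)*(-388682885) = 8968*(-388682885) = -3485708112680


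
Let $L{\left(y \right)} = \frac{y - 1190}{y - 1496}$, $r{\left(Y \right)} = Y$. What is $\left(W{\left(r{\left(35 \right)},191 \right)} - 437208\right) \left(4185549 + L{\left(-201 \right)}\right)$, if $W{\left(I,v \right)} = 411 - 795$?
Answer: $- \frac{3108162609030048}{1697} \approx -1.8316 \cdot 10^{12}$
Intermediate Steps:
$W{\left(I,v \right)} = -384$ ($W{\left(I,v \right)} = 411 - 795 = -384$)
$L{\left(y \right)} = \frac{-1190 + y}{-1496 + y}$
$\left(W{\left(r{\left(35 \right)},191 \right)} - 437208\right) \left(4185549 + L{\left(-201 \right)}\right) = \left(-384 - 437208\right) \left(4185549 + \frac{-1190 - 201}{-1496 - 201}\right) = - 437592 \left(4185549 + \frac{1}{-1697} \left(-1391\right)\right) = - 437592 \left(4185549 - - \frac{1391}{1697}\right) = - 437592 \left(4185549 + \frac{1391}{1697}\right) = \left(-437592\right) \frac{7102878044}{1697} = - \frac{3108162609030048}{1697}$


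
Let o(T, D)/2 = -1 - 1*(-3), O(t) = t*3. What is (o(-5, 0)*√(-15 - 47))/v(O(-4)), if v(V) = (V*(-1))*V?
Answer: -I*√62/36 ≈ -0.21872*I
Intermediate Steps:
O(t) = 3*t
v(V) = -V² (v(V) = (-V)*V = -V²)
o(T, D) = 4 (o(T, D) = 2*(-1 - 1*(-3)) = 2*(-1 + 3) = 2*2 = 4)
(o(-5, 0)*√(-15 - 47))/v(O(-4)) = (4*√(-15 - 47))/((-(3*(-4))²)) = (4*√(-62))/((-1*(-12)²)) = (4*(I*√62))/((-1*144)) = (4*I*√62)/(-144) = (4*I*√62)*(-1/144) = -I*√62/36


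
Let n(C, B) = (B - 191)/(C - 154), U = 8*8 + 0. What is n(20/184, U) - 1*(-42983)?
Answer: 304282499/7079 ≈ 42984.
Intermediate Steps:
U = 64 (U = 64 + 0 = 64)
n(C, B) = (-191 + B)/(-154 + C)
n(20/184, U) - 1*(-42983) = (-191 + 64)/(-154 + 20/184) - 1*(-42983) = -127/(-154 + 20*(1/184)) + 42983 = -127/(-154 + 5/46) + 42983 = -127/(-7079/46) + 42983 = -46/7079*(-127) + 42983 = 5842/7079 + 42983 = 304282499/7079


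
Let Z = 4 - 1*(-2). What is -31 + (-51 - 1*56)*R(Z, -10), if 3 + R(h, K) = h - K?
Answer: -1422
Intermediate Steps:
Z = 6 (Z = 4 + 2 = 6)
R(h, K) = -3 + h - K (R(h, K) = -3 + (h - K) = -3 + h - K)
-31 + (-51 - 1*56)*R(Z, -10) = -31 + (-51 - 1*56)*(-3 + 6 - 1*(-10)) = -31 + (-51 - 56)*(-3 + 6 + 10) = -31 - 107*13 = -31 - 1391 = -1422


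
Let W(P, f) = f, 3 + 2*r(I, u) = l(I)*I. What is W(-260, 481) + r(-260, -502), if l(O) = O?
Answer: 68559/2 ≈ 34280.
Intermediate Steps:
r(I, u) = -3/2 + I**2/2 (r(I, u) = -3/2 + (I*I)/2 = -3/2 + I**2/2)
W(-260, 481) + r(-260, -502) = 481 + (-3/2 + (1/2)*(-260)**2) = 481 + (-3/2 + (1/2)*67600) = 481 + (-3/2 + 33800) = 481 + 67597/2 = 68559/2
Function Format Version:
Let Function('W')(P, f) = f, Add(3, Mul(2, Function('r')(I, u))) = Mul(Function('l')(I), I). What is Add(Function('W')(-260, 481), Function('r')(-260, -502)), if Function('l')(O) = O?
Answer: Rational(68559, 2) ≈ 34280.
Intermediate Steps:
Function('r')(I, u) = Add(Rational(-3, 2), Mul(Rational(1, 2), Pow(I, 2))) (Function('r')(I, u) = Add(Rational(-3, 2), Mul(Rational(1, 2), Mul(I, I))) = Add(Rational(-3, 2), Mul(Rational(1, 2), Pow(I, 2))))
Add(Function('W')(-260, 481), Function('r')(-260, -502)) = Add(481, Add(Rational(-3, 2), Mul(Rational(1, 2), Pow(-260, 2)))) = Add(481, Add(Rational(-3, 2), Mul(Rational(1, 2), 67600))) = Add(481, Add(Rational(-3, 2), 33800)) = Add(481, Rational(67597, 2)) = Rational(68559, 2)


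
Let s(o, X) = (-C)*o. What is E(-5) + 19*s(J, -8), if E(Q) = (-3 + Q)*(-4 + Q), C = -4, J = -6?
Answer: -384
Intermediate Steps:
E(Q) = (-4 + Q)*(-3 + Q)
s(o, X) = 4*o (s(o, X) = (-1*(-4))*o = 4*o)
E(-5) + 19*s(J, -8) = (12 + (-5)² - 7*(-5)) + 19*(4*(-6)) = (12 + 25 + 35) + 19*(-24) = 72 - 456 = -384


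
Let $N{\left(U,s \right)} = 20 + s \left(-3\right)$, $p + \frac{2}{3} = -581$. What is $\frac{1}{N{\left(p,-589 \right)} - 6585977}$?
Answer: $- \frac{1}{6584190} \approx -1.5188 \cdot 10^{-7}$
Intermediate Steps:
$p = - \frac{1745}{3}$ ($p = - \frac{2}{3} - 581 = - \frac{1745}{3} \approx -581.67$)
$N{\left(U,s \right)} = 20 - 3 s$
$\frac{1}{N{\left(p,-589 \right)} - 6585977} = \frac{1}{\left(20 - -1767\right) - 6585977} = \frac{1}{\left(20 + 1767\right) - 6585977} = \frac{1}{1787 - 6585977} = \frac{1}{-6584190} = - \frac{1}{6584190}$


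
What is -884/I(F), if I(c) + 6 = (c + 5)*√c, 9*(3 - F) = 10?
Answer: -37179/376 - 14229*√17/376 ≈ -254.91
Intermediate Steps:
F = 17/9 (F = 3 - ⅑*10 = 3 - 10/9 = 17/9 ≈ 1.8889)
I(c) = -6 + √c*(5 + c) (I(c) = -6 + (c + 5)*√c = -6 + (5 + c)*√c = -6 + √c*(5 + c))
-884/I(F) = -884/(-6 + (17/9)^(3/2) + 5*√(17/9)) = -884/(-6 + 17*√17/27 + 5*(√17/3)) = -884/(-6 + 17*√17/27 + 5*√17/3) = -884/(-6 + 62*√17/27)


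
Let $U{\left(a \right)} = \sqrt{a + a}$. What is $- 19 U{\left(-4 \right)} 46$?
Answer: $- 1748 i \sqrt{2} \approx - 2472.0 i$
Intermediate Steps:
$U{\left(a \right)} = \sqrt{2} \sqrt{a}$ ($U{\left(a \right)} = \sqrt{2 a} = \sqrt{2} \sqrt{a}$)
$- 19 U{\left(-4 \right)} 46 = - 19 \sqrt{2} \sqrt{-4} \cdot 46 = - 19 \sqrt{2} \cdot 2 i 46 = - 19 \cdot 2 i \sqrt{2} \cdot 46 = - 38 i \sqrt{2} \cdot 46 = - 1748 i \sqrt{2}$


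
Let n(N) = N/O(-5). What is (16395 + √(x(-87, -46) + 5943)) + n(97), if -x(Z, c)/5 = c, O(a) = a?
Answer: 81878/5 + √6173 ≈ 16454.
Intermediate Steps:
x(Z, c) = -5*c
n(N) = -N/5 (n(N) = N/(-5) = -N/5)
(16395 + √(x(-87, -46) + 5943)) + n(97) = (16395 + √(-5*(-46) + 5943)) - ⅕*97 = (16395 + √(230 + 5943)) - 97/5 = (16395 + √6173) - 97/5 = 81878/5 + √6173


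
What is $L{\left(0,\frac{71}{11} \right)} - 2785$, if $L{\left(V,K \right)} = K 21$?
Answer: $- \frac{29144}{11} \approx -2649.5$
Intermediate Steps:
$L{\left(V,K \right)} = 21 K$
$L{\left(0,\frac{71}{11} \right)} - 2785 = 21 \cdot \frac{71}{11} - 2785 = \frac{1491}{11} - 2785 = - \frac{29144}{11}$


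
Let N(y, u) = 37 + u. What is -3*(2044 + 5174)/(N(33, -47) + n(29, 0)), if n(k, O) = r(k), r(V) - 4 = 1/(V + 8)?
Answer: 801198/221 ≈ 3625.3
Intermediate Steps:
r(V) = 4 + 1/(8 + V) (r(V) = 4 + 1/(V + 8) = 4 + 1/(8 + V))
n(k, O) = (33 + 4*k)/(8 + k)
-3*(2044 + 5174)/(N(33, -47) + n(29, 0)) = -3*(2044 + 5174)/((37 - 47) + (33 + 4*29)/(8 + 29)) = -21654/(-10 + (33 + 116)/37) = -21654/(-10 + (1/37)*149) = -21654/(-10 + 149/37) = -21654/(-221/37) = -21654*(-37)/221 = -3*(-267066/221) = 801198/221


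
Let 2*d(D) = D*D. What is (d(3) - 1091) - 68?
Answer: -2309/2 ≈ -1154.5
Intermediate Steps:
d(D) = D²/2 (d(D) = (D*D)/2 = D²/2)
(d(3) - 1091) - 68 = ((½)*3² - 1091) - 68 = ((½)*9 - 1091) - 68 = (9/2 - 1091) - 68 = -2173/2 - 68 = -2309/2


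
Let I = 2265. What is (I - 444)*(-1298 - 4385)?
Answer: -10348743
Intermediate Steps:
(I - 444)*(-1298 - 4385) = (2265 - 444)*(-1298 - 4385) = 1821*(-5683) = -10348743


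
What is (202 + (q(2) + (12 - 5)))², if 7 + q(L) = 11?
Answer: 45369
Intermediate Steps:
q(L) = 4 (q(L) = -7 + 11 = 4)
(202 + (q(2) + (12 - 5)))² = (202 + (4 + (12 - 5)))² = (202 + (4 + 7))² = (202 + 11)² = 213² = 45369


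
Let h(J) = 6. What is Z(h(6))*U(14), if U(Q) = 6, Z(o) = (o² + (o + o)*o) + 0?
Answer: 648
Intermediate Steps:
Z(o) = 3*o² (Z(o) = (o² + (2*o)*o) + 0 = (o² + 2*o²) + 0 = 3*o² + 0 = 3*o²)
Z(h(6))*U(14) = (3*6²)*6 = (3*36)*6 = 108*6 = 648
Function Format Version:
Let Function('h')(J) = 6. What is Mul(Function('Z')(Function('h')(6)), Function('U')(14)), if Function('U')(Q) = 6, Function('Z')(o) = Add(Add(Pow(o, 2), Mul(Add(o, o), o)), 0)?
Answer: 648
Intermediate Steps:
Function('Z')(o) = Mul(3, Pow(o, 2)) (Function('Z')(o) = Add(Add(Pow(o, 2), Mul(Mul(2, o), o)), 0) = Add(Add(Pow(o, 2), Mul(2, Pow(o, 2))), 0) = Add(Mul(3, Pow(o, 2)), 0) = Mul(3, Pow(o, 2)))
Mul(Function('Z')(Function('h')(6)), Function('U')(14)) = Mul(Mul(3, Pow(6, 2)), 6) = Mul(Mul(3, 36), 6) = Mul(108, 6) = 648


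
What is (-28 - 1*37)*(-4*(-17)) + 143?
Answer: -4277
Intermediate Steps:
(-28 - 1*37)*(-4*(-17)) + 143 = (-28 - 37)*68 + 143 = -65*68 + 143 = -4420 + 143 = -4277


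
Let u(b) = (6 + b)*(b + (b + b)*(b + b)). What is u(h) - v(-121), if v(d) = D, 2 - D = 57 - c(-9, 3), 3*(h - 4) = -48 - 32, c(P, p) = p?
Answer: -913196/27 ≈ -33822.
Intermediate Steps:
h = -68/3 (h = 4 + (-48 - 32)/3 = 4 + (⅓)*(-80) = 4 - 80/3 = -68/3 ≈ -22.667)
u(b) = (6 + b)*(b + 4*b²) (u(b) = (6 + b)*(b + (2*b)*(2*b)) = (6 + b)*(b + 4*b²))
D = -52 (D = 2 - (57 - 1*3) = 2 - (57 - 3) = 2 - 1*54 = 2 - 54 = -52)
v(d) = -52
u(h) - v(-121) = -68*(6 + 4*(-68/3)² + 25*(-68/3))/3 - 1*(-52) = -68*(6 + 4*(4624/9) - 1700/3)/3 + 52 = -68*(6 + 18496/9 - 1700/3)/3 + 52 = -68/3*13450/9 + 52 = -914600/27 + 52 = -913196/27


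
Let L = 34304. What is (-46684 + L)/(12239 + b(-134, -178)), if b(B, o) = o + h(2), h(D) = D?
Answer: -12380/12063 ≈ -1.0263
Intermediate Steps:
b(B, o) = 2 + o (b(B, o) = o + 2 = 2 + o)
(-46684 + L)/(12239 + b(-134, -178)) = (-46684 + 34304)/(12239 + (2 - 178)) = -12380/(12239 - 176) = -12380/12063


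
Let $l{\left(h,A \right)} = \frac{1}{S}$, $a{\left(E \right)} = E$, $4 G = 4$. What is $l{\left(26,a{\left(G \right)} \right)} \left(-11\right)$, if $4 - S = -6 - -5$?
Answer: $- \frac{11}{5} \approx -2.2$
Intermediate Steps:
$G = 1$ ($G = \frac{1}{4} \cdot 4 = 1$)
$S = 5$ ($S = 4 - \left(-6 - -5\right) = 4 - \left(-6 + 5\right) = 4 - -1 = 4 + 1 = 5$)
$l{\left(h,A \right)} = \frac{1}{5}$
$l{\left(26,a{\left(G \right)} \right)} \left(-11\right) = \frac{1}{5} \left(-11\right) = - \frac{11}{5}$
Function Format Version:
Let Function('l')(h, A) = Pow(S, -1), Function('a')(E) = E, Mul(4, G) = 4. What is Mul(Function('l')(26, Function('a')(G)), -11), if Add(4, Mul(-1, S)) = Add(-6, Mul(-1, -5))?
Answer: Rational(-11, 5) ≈ -2.2000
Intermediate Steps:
G = 1 (G = Mul(Rational(1, 4), 4) = 1)
S = 5 (S = Add(4, Mul(-1, Add(-6, Mul(-1, -5)))) = Add(4, Mul(-1, Add(-6, 5))) = Add(4, Mul(-1, -1)) = Add(4, 1) = 5)
Function('l')(h, A) = Rational(1, 5) (Function('l')(h, A) = Pow(5, -1) = Rational(1, 5))
Mul(Function('l')(26, Function('a')(G)), -11) = Mul(Rational(1, 5), -11) = Rational(-11, 5)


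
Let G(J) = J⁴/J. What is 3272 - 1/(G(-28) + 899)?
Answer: 68885417/21053 ≈ 3272.0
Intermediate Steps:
G(J) = J³
3272 - 1/(G(-28) + 899) = 3272 - 1/((-28)³ + 899) = 3272 - 1/(-21952 + 899) = 3272 - 1/(-21053) = 3272 - 1*(-1/21053) = 3272 + 1/21053 = 68885417/21053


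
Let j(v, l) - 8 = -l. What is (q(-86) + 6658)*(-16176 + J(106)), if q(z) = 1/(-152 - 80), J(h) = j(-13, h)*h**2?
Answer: -215731151265/29 ≈ -7.4390e+9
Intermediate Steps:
j(v, l) = 8 - l
J(h) = h**2*(8 - h) (J(h) = (8 - h)*h**2 = h**2*(8 - h))
q(z) = -1/232 (q(z) = 1/(-232) = -1/232)
(q(-86) + 6658)*(-16176 + J(106)) = (-1/232 + 6658)*(-16176 + 106**2*(8 - 1*106)) = 1544655*(-16176 + 11236*(8 - 106))/232 = 1544655*(-16176 + 11236*(-98))/232 = 1544655*(-16176 - 1101128)/232 = (1544655/232)*(-1117304) = -215731151265/29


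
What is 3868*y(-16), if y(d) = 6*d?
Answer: -371328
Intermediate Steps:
3868*y(-16) = 3868*(6*(-16)) = 3868*(-96) = -371328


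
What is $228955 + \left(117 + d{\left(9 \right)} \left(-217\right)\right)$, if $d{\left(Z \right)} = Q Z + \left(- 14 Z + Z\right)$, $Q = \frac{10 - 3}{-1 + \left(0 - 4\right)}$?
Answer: $\frac{1285976}{5} \approx 2.572 \cdot 10^{5}$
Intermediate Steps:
$Q = - \frac{7}{5}$ ($Q = \frac{7}{-1 + \left(0 - 4\right)} = \frac{7}{-1 - 4} = \frac{7}{-5} = 7 \left(- \frac{1}{5}\right) = - \frac{7}{5} \approx -1.4$)
$d{\left(Z \right)} = - \frac{72 Z}{5}$ ($d{\left(Z \right)} = - \frac{7 Z}{5} + \left(- 14 Z + Z\right) = - \frac{7 Z}{5} - 13 Z = - \frac{72 Z}{5}$)
$228955 + \left(117 + d{\left(9 \right)} \left(-217\right)\right) = 228955 + \left(117 + \left(- \frac{72}{5}\right) 9 \left(-217\right)\right) = 228955 + \left(117 - - \frac{140616}{5}\right) = 228955 + \left(117 + \frac{140616}{5}\right) = 228955 + \frac{141201}{5} = \frac{1285976}{5}$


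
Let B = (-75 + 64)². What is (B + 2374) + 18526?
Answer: 21021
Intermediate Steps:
B = 121 (B = (-11)² = 121)
(B + 2374) + 18526 = (121 + 2374) + 18526 = 2495 + 18526 = 21021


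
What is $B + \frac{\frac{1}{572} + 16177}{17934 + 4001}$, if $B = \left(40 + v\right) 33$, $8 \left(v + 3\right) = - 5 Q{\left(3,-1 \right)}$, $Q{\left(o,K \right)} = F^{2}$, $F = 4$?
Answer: $\frac{2237693973}{2509364} \approx 891.74$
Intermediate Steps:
$Q{\left(o,K \right)} = 16$ ($Q{\left(o,K \right)} = 4^{2} = 16$)
$v = -13$ ($v = -3 + \frac{\left(-5\right) 16}{8} = -3 + \frac{1}{8} \left(-80\right) = -3 - 10 = -13$)
$B = 891$ ($B = \left(40 - 13\right) 33 = 27 \cdot 33 = 891$)
$B + \frac{\frac{1}{572} + 16177}{17934 + 4001} = 891 + \frac{\frac{1}{572} + 16177}{17934 + 4001} = 891 + \frac{\frac{1}{572} + 16177}{21935} = 891 + \frac{9253245}{572} \cdot \frac{1}{21935} = 891 + \frac{1850649}{2509364} = \frac{2237693973}{2509364}$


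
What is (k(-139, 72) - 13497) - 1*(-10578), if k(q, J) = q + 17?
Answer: -3041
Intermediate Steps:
k(q, J) = 17 + q
(k(-139, 72) - 13497) - 1*(-10578) = ((17 - 139) - 13497) - 1*(-10578) = (-122 - 13497) + 10578 = -13619 + 10578 = -3041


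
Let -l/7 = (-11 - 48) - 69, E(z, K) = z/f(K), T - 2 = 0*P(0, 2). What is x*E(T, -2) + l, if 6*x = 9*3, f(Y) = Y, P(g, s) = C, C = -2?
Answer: 1783/2 ≈ 891.50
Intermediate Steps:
P(g, s) = -2
T = 2 (T = 2 + 0*(-2) = 2 + 0 = 2)
x = 9/2 (x = (9*3)/6 = (⅙)*27 = 9/2 ≈ 4.5000)
E(z, K) = z/K
l = 896 (l = -7*((-11 - 48) - 69) = -7*(-59 - 69) = -7*(-128) = 896)
x*E(T, -2) + l = 9*(2/(-2))/2 + 896 = 9*(2*(-½))/2 + 896 = (9/2)*(-1) + 896 = -9/2 + 896 = 1783/2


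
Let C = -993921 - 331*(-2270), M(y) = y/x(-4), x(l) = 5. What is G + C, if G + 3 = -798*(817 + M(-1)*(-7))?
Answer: -4478186/5 ≈ -8.9564e+5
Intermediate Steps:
M(y) = y/5
G = -3265431/5 (G = -3 - 798*(817 + ((1/5)*(-1))*(-7)) = -3 - 798*(817 - 1/5*(-7)) = -3 - 798*(817 + 7/5) = -3 - 798*4092/5 = -3 - 3265416/5 = -3265431/5 ≈ -6.5309e+5)
C = -242551 (C = -993921 + 751370 = -242551)
G + C = -3265431/5 - 242551 = -4478186/5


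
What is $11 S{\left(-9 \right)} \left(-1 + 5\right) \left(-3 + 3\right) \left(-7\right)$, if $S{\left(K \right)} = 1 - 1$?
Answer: $0$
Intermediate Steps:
$S{\left(K \right)} = 0$ ($S{\left(K \right)} = 1 - 1 = 0$)
$11 S{\left(-9 \right)} \left(-1 + 5\right) \left(-3 + 3\right) \left(-7\right) = 11 \cdot 0 \left(-1 + 5\right) \left(-3 + 3\right) \left(-7\right) = 0 \cdot 4 \cdot 0 \left(-7\right) = 0 \cdot 0 \left(-7\right) = 0 \cdot 0 = 0$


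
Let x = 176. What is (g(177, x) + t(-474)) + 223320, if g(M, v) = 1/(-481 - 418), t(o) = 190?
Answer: 200935489/899 ≈ 2.2351e+5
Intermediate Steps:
g(M, v) = -1/899 (g(M, v) = 1/(-899) = -1/899)
(g(177, x) + t(-474)) + 223320 = (-1/899 + 190) + 223320 = 170809/899 + 223320 = 200935489/899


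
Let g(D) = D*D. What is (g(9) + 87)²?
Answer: 28224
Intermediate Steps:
g(D) = D²
(g(9) + 87)² = (9² + 87)² = (81 + 87)² = 168² = 28224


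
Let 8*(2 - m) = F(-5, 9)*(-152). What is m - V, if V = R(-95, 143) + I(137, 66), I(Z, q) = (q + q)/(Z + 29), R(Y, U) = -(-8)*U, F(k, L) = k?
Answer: -102737/83 ≈ -1237.8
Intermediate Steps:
R(Y, U) = 8*U
I(Z, q) = 2*q/(29 + Z) (I(Z, q) = (2*q)/(29 + Z) = 2*q/(29 + Z))
m = -93 (m = 2 - (-5)*(-152)/8 = 2 - ⅛*760 = 2 - 95 = -93)
V = 95018/83 (V = 8*143 + 2*66/(29 + 137) = 1144 + 2*66/166 = 1144 + 2*66*(1/166) = 1144 + 66/83 = 95018/83 ≈ 1144.8)
m - V = -93 - 1*95018/83 = -93 - 95018/83 = -102737/83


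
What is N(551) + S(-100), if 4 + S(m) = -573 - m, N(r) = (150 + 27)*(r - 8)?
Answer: 95634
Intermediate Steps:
N(r) = -1416 + 177*r (N(r) = 177*(-8 + r) = -1416 + 177*r)
S(m) = -577 - m (S(m) = -4 + (-573 - m) = -577 - m)
N(551) + S(-100) = (-1416 + 177*551) + (-577 - 1*(-100)) = (-1416 + 97527) + (-577 + 100) = 96111 - 477 = 95634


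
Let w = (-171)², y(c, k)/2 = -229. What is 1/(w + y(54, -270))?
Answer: 1/28783 ≈ 3.4743e-5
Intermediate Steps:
y(c, k) = -458 (y(c, k) = 2*(-229) = -458)
w = 29241
1/(w + y(54, -270)) = 1/(29241 - 458) = 1/28783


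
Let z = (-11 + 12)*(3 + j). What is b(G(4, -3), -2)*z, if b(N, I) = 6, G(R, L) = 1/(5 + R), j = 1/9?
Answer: 56/3 ≈ 18.667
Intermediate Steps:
j = ⅑ ≈ 0.11111
z = 28/9 (z = (-11 + 12)*(3 + ⅑) = 1*(28/9) = 28/9 ≈ 3.1111)
b(G(4, -3), -2)*z = 6*(28/9) = 56/3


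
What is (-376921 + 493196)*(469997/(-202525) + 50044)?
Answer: 47136448320053/8101 ≈ 5.8186e+9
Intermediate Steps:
(-376921 + 493196)*(469997/(-202525) + 50044) = 116275*(469997*(-1/202525) + 50044) = 116275*(-469997/202525 + 50044) = 116275*(10134691103/202525) = 47136448320053/8101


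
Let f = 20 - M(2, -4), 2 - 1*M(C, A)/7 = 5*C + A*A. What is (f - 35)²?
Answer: 23409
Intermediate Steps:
M(C, A) = 14 - 35*C - 7*A² (M(C, A) = 14 - 7*(5*C + A*A) = 14 - 7*(5*C + A²) = 14 - 7*(A² + 5*C) = 14 + (-35*C - 7*A²) = 14 - 35*C - 7*A²)
f = 188 (f = 20 - (14 - 35*2 - 7*(-4)²) = 20 - (14 - 70 - 7*16) = 20 - (14 - 70 - 112) = 20 - 1*(-168) = 20 + 168 = 188)
(f - 35)² = (188 - 35)² = 153² = 23409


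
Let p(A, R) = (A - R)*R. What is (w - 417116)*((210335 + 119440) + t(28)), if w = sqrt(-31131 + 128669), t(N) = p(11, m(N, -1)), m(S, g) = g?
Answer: -137549423508 + 329763*sqrt(97538) ≈ -1.3745e+11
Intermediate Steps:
p(A, R) = R*(A - R)
t(N) = -12 (t(N) = -(11 - 1*(-1)) = -(11 + 1) = -1*12 = -12)
w = sqrt(97538) ≈ 312.31
(w - 417116)*((210335 + 119440) + t(28)) = (sqrt(97538) - 417116)*((210335 + 119440) - 12) = (-417116 + sqrt(97538))*(329775 - 12) = (-417116 + sqrt(97538))*329763 = -137549423508 + 329763*sqrt(97538)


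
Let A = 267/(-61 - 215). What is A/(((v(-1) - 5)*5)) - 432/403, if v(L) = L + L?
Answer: -1355173/1297660 ≈ -1.0443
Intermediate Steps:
v(L) = 2*L
A = -89/92 (A = 267/(-276) = 267*(-1/276) = -89/92 ≈ -0.96739)
A/(((v(-1) - 5)*5)) - 432/403 = -89*1/(5*(2*(-1) - 5))/92 - 432/403 = -89*1/(5*(-2 - 5))/92 - 432*1/403 = -89/(92*((-7*5))) - 432/403 = -89/92/(-35) - 432/403 = -89/92*(-1/35) - 432/403 = 89/3220 - 432/403 = -1355173/1297660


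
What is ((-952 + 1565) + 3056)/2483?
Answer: 3669/2483 ≈ 1.4776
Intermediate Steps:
((-952 + 1565) + 3056)/2483 = (613 + 3056)*(1/2483) = 3669*(1/2483) = 3669/2483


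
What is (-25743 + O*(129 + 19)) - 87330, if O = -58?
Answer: -121657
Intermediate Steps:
(-25743 + O*(129 + 19)) - 87330 = (-25743 - 58*(129 + 19)) - 87330 = (-25743 - 58*148) - 87330 = (-25743 - 8584) - 87330 = -34327 - 87330 = -121657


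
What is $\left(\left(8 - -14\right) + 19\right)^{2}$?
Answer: $1681$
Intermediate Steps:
$\left(\left(8 - -14\right) + 19\right)^{2} = \left(\left(8 + 14\right) + 19\right)^{2} = \left(22 + 19\right)^{2} = 41^{2} = 1681$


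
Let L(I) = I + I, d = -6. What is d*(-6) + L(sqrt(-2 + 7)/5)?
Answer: 36 + 2*sqrt(5)/5 ≈ 36.894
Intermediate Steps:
L(I) = 2*I
d*(-6) + L(sqrt(-2 + 7)/5) = -6*(-6) + 2*(sqrt(-2 + 7)/5) = 36 + 2*(sqrt(5)*(1/5)) = 36 + 2*(sqrt(5)/5) = 36 + 2*sqrt(5)/5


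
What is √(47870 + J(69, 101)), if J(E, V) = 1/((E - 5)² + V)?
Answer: √843220911027/4197 ≈ 218.79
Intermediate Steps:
J(E, V) = 1/(V + (-5 + E)²) (J(E, V) = 1/((-5 + E)² + V) = 1/(V + (-5 + E)²))
√(47870 + J(69, 101)) = √(47870 + 1/(101 + (-5 + 69)²)) = √(47870 + 1/(101 + 64²)) = √(47870 + 1/(101 + 4096)) = √(47870 + 1/4197) = √(200910391/4197) = √843220911027/4197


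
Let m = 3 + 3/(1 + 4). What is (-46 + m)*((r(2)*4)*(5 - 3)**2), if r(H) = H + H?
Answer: -13568/5 ≈ -2713.6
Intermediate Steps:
r(H) = 2*H
m = 18/5 (m = 3 + 3/5 = 18/5 ≈ 3.6000)
(-46 + m)*((r(2)*4)*(5 - 3)**2) = (-46 + 18/5)*(((2*2)*4)*(5 - 3)**2) = -212*4*4*2**2/5 = -3392*4/5 = -212/5*64 = -13568/5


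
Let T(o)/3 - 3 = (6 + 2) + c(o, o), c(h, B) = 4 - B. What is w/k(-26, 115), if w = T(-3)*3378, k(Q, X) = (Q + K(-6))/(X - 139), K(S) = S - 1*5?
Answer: 4377888/37 ≈ 1.1832e+5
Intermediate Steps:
K(S) = -5 + S (K(S) = S - 5 = -5 + S)
k(Q, X) = (-11 + Q)/(-139 + X) (k(Q, X) = (Q + (-5 - 6))/(X - 139) = (Q - 11)/(-139 + X) = (-11 + Q)/(-139 + X))
T(o) = 45 - 3*o (T(o) = 9 + 3*((6 + 2) + (4 - o)) = 9 + 3*(8 + (4 - o)) = 9 + 3*(12 - o) = 9 + (36 - 3*o) = 45 - 3*o)
w = 182412 (w = (45 - 3*(-3))*3378 = (45 + 9)*3378 = 54*3378 = 182412)
w/k(-26, 115) = 182412/(((-11 - 26)/(-139 + 115))) = 182412/((-37/(-24))) = 182412/((-1/24*(-37))) = 182412/(37/24) = 182412*(24/37) = 4377888/37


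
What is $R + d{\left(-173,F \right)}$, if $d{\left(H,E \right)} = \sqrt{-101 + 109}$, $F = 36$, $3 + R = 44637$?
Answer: $44634 + 2 \sqrt{2} \approx 44637.0$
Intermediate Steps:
$R = 44634$ ($R = -3 + 44637 = 44634$)
$d{\left(H,E \right)} = 2 \sqrt{2}$ ($d{\left(H,E \right)} = \sqrt{8} = 2 \sqrt{2}$)
$R + d{\left(-173,F \right)} = 44634 + 2 \sqrt{2}$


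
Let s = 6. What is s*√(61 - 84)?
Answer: 6*I*√23 ≈ 28.775*I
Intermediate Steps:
s*√(61 - 84) = 6*√(61 - 84) = 6*√(-23) = 6*(I*√23) = 6*I*√23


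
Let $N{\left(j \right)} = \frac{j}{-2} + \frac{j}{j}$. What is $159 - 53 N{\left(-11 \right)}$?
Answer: $- \frac{371}{2} \approx -185.5$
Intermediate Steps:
$N{\left(j \right)} = 1 - \frac{j}{2}$ ($N{\left(j \right)} = j \left(- \frac{1}{2}\right) + 1 = - \frac{j}{2} + 1 = 1 - \frac{j}{2}$)
$159 - 53 N{\left(-11 \right)} = 159 - 53 \left(1 - - \frac{11}{2}\right) = 159 - 53 \left(1 + \frac{11}{2}\right) = 159 - \frac{689}{2} = - \frac{371}{2}$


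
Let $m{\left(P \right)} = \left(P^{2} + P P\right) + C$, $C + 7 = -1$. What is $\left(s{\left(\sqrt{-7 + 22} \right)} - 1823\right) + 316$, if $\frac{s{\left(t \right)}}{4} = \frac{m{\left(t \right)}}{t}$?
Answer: $-1507 + \frac{88 \sqrt{15}}{15} \approx -1484.3$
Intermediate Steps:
$C = -8$ ($C = -7 - 1 = -8$)
$m{\left(P \right)} = -8 + 2 P^{2}$ ($m{\left(P \right)} = \left(P^{2} + P P\right) - 8 = \left(P^{2} + P^{2}\right) - 8 = 2 P^{2} - 8 = -8 + 2 P^{2}$)
$s{\left(t \right)} = \frac{4 \left(-8 + 2 t^{2}\right)}{t}$ ($s{\left(t \right)} = 4 \frac{-8 + 2 t^{2}}{t} = \frac{4 \left(-8 + 2 t^{2}\right)}{t}$)
$\left(s{\left(\sqrt{-7 + 22} \right)} - 1823\right) + 316 = \left(\left(- \frac{32}{\sqrt{-7 + 22}} + 8 \sqrt{-7 + 22}\right) - 1823\right) + 316 = \left(\left(- \frac{32}{\sqrt{15}} + 8 \sqrt{15}\right) - 1823\right) + 316 = \left(\left(- 32 \frac{\sqrt{15}}{15} + 8 \sqrt{15}\right) - 1823\right) + 316 = \left(\left(- \frac{32 \sqrt{15}}{15} + 8 \sqrt{15}\right) - 1823\right) + 316 = \left(\frac{88 \sqrt{15}}{15} - 1823\right) + 316 = \left(-1823 + \frac{88 \sqrt{15}}{15}\right) + 316 = -1507 + \frac{88 \sqrt{15}}{15}$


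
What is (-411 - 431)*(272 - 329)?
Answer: 47994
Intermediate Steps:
(-411 - 431)*(272 - 329) = -842*(-57) = 47994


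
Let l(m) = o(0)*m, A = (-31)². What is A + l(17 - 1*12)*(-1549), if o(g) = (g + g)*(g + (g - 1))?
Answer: 961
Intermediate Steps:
o(g) = 2*g*(-1 + 2*g) (o(g) = (2*g)*(g + (-1 + g)) = (2*g)*(-1 + 2*g) = 2*g*(-1 + 2*g))
A = 961
l(m) = 0 (l(m) = (2*0*(-1 + 2*0))*m = (2*0*(-1 + 0))*m = (2*0*(-1))*m = 0*m = 0)
A + l(17 - 1*12)*(-1549) = 961 + 0*(-1549) = 961 + 0 = 961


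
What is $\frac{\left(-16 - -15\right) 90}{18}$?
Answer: $-5$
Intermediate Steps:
$\frac{\left(-16 - -15\right) 90}{18} = \left(-16 + 15\right) 90 \cdot \frac{1}{18} = \left(-1\right) 90 \cdot \frac{1}{18} = \left(-90\right) \frac{1}{18} = -5$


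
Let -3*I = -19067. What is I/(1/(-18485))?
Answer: -352453495/3 ≈ -1.1748e+8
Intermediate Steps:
I = 19067/3 (I = -⅓*(-19067) = 19067/3 ≈ 6355.7)
I/(1/(-18485)) = 19067/(3*(1/(-18485))) = 19067/(3*(-1/18485)) = (19067/3)*(-18485) = -352453495/3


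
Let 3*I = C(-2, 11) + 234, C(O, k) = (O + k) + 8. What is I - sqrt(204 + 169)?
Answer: 251/3 - sqrt(373) ≈ 64.354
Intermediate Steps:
C(O, k) = 8 + O + k
I = 251/3 (I = ((8 - 2 + 11) + 234)/3 = (17 + 234)/3 = (1/3)*251 = 251/3 ≈ 83.667)
I - sqrt(204 + 169) = 251/3 - sqrt(204 + 169) = 251/3 - sqrt(373)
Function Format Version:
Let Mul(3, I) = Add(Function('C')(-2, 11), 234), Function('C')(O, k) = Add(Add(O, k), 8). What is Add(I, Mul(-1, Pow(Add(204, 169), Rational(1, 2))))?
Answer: Add(Rational(251, 3), Mul(-1, Pow(373, Rational(1, 2)))) ≈ 64.354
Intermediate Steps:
Function('C')(O, k) = Add(8, O, k)
I = Rational(251, 3) (I = Mul(Rational(1, 3), Add(Add(8, -2, 11), 234)) = Mul(Rational(1, 3), Add(17, 234)) = Mul(Rational(1, 3), 251) = Rational(251, 3) ≈ 83.667)
Add(I, Mul(-1, Pow(Add(204, 169), Rational(1, 2)))) = Add(Rational(251, 3), Mul(-1, Pow(Add(204, 169), Rational(1, 2)))) = Add(Rational(251, 3), Mul(-1, Pow(373, Rational(1, 2))))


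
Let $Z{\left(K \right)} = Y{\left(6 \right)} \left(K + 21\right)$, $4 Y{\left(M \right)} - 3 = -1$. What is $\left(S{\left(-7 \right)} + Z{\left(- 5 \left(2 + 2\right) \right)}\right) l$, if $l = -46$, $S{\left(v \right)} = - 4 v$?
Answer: $-1311$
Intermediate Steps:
$Y{\left(M \right)} = \frac{1}{2}$ ($Y{\left(M \right)} = \frac{3}{4} + \frac{1}{4} \left(-1\right) = \frac{3}{4} - \frac{1}{4} = \frac{1}{2}$)
$Z{\left(K \right)} = \frac{21}{2} + \frac{K}{2}$ ($Z{\left(K \right)} = \frac{K + 21}{2} = \frac{21 + K}{2} = \frac{21}{2} + \frac{K}{2}$)
$\left(S{\left(-7 \right)} + Z{\left(- 5 \left(2 + 2\right) \right)}\right) l = \left(\left(-4\right) \left(-7\right) + \left(\frac{21}{2} + \frac{\left(-5\right) \left(2 + 2\right)}{2}\right)\right) \left(-46\right) = \left(28 + \left(\frac{21}{2} + \frac{\left(-5\right) 4}{2}\right)\right) \left(-46\right) = \left(28 + \left(\frac{21}{2} + \frac{1}{2} \left(-20\right)\right)\right) \left(-46\right) = \left(28 + \left(\frac{21}{2} - 10\right)\right) \left(-46\right) = \left(28 + \frac{1}{2}\right) \left(-46\right) = \frac{57}{2} \left(-46\right) = -1311$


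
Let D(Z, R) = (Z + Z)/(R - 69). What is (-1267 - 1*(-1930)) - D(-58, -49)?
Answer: 39059/59 ≈ 662.02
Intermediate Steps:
D(Z, R) = 2*Z/(-69 + R) (D(Z, R) = (2*Z)/(-69 + R) = 2*Z/(-69 + R))
(-1267 - 1*(-1930)) - D(-58, -49) = (-1267 - 1*(-1930)) - 2*(-58)/(-69 - 49) = (-1267 + 1930) - 2*(-58)/(-118) = 663 - 2*(-58)*(-1)/118 = 663 - 1*58/59 = 663 - 58/59 = 39059/59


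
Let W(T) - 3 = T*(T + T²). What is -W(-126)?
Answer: 1984497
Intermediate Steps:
W(T) = 3 + T*(T + T²)
-W(-126) = -(3 + (-126)² + (-126)³) = -(3 + 15876 - 2000376) = -1*(-1984497) = 1984497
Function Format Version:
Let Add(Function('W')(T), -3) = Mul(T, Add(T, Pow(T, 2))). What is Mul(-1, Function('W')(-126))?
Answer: 1984497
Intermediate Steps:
Function('W')(T) = Add(3, Mul(T, Add(T, Pow(T, 2))))
Mul(-1, Function('W')(-126)) = Mul(-1, Add(3, Pow(-126, 2), Pow(-126, 3))) = Mul(-1, Add(3, 15876, -2000376)) = Mul(-1, -1984497) = 1984497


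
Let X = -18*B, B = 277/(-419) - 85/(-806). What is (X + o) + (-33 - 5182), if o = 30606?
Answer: 4289136910/168857 ≈ 25401.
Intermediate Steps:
B = -187647/337714 (B = 277*(-1/419) - 85*(-1/806) = -277/419 + 85/806 = -187647/337714 ≈ -0.55564)
X = 1688823/168857 (X = -18*(-187647/337714) = 1688823/168857 ≈ 10.001)
(X + o) + (-33 - 5182) = (1688823/168857 + 30606) + (-33 - 5182) = 5169726165/168857 - 5215 = 4289136910/168857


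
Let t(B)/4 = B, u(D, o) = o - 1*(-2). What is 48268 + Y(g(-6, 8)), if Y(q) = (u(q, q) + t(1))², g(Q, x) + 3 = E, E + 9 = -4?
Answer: 48368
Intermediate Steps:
u(D, o) = 2 + o (u(D, o) = o + 2 = 2 + o)
E = -13 (E = -9 - 4 = -13)
t(B) = 4*B
g(Q, x) = -16 (g(Q, x) = -3 - 13 = -16)
Y(q) = (6 + q)² (Y(q) = ((2 + q) + 4*1)² = ((2 + q) + 4)² = (6 + q)²)
48268 + Y(g(-6, 8)) = 48268 + (6 - 16)² = 48268 + (-10)² = 48268 + 100 = 48368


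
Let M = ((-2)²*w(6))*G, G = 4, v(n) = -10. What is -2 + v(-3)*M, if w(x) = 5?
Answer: -802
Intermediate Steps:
M = 80 (M = ((-2)²*5)*4 = (4*5)*4 = 20*4 = 80)
-2 + v(-3)*M = -2 - 10*80 = -2 - 800 = -802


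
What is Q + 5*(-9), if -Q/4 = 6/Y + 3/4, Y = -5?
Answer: -216/5 ≈ -43.200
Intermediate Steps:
Q = 9/5 (Q = -4*(6/(-5) + 3/4) = -4*(6*(-⅕) + 3*(¼)) = -4*(-6/5 + ¾) = -4*(-9/20) = 9/5 ≈ 1.8000)
Q + 5*(-9) = 9/5 + 5*(-9) = 9/5 - 45 = -216/5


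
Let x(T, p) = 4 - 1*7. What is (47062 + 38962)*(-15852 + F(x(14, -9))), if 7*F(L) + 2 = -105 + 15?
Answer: -9553481344/7 ≈ -1.3648e+9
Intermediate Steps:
x(T, p) = -3 (x(T, p) = 4 - 7 = -3)
F(L) = -92/7 (F(L) = -2/7 + (-105 + 15)/7 = -2/7 + (1/7)*(-90) = -2/7 - 90/7 = -92/7)
(47062 + 38962)*(-15852 + F(x(14, -9))) = (47062 + 38962)*(-15852 - 92/7) = 86024*(-111056/7) = -9553481344/7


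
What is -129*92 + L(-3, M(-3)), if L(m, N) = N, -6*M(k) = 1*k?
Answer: -23735/2 ≈ -11868.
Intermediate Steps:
M(k) = -k/6
-129*92 + L(-3, M(-3)) = -129*92 - 1/6*(-3) = -11868 + 1/2 = -23735/2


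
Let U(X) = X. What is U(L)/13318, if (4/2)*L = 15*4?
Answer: 15/6659 ≈ 0.0022526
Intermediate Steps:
L = 30 (L = (15*4)/2 = (1/2)*60 = 30)
U(L)/13318 = 30/13318 = 30*(1/13318) = 15/6659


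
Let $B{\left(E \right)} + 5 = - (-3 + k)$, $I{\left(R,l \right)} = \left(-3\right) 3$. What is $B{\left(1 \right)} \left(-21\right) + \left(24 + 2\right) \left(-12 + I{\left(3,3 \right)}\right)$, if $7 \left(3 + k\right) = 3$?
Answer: $-558$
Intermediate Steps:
$I{\left(R,l \right)} = -9$
$k = - \frac{18}{7}$ ($k = -3 + \frac{1}{7} \cdot 3 = -3 + \frac{3}{7} = - \frac{18}{7} \approx -2.5714$)
$B{\left(E \right)} = \frac{4}{7}$ ($B{\left(E \right)} = -5 - \left(-3 - \frac{18}{7}\right) = -5 - - \frac{39}{7} = -5 + \frac{39}{7} = \frac{4}{7}$)
$B{\left(1 \right)} \left(-21\right) + \left(24 + 2\right) \left(-12 + I{\left(3,3 \right)}\right) = \frac{4}{7} \left(-21\right) + \left(24 + 2\right) \left(-12 - 9\right) = -12 + 26 \left(-21\right) = -12 - 546 = -558$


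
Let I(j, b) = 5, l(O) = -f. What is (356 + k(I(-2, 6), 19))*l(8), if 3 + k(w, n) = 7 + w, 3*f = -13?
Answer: 4745/3 ≈ 1581.7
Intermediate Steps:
f = -13/3 (f = (⅓)*(-13) = -13/3 ≈ -4.3333)
l(O) = 13/3 (l(O) = -1*(-13/3) = 13/3)
k(w, n) = 4 + w (k(w, n) = -3 + (7 + w) = 4 + w)
(356 + k(I(-2, 6), 19))*l(8) = (356 + (4 + 5))*(13/3) = (356 + 9)*(13/3) = 365*(13/3) = 4745/3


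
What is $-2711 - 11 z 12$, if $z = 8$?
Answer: $-3767$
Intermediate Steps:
$-2711 - 11 z 12 = -2711 - 11 \cdot 8 \cdot 12 = -2711 - 88 \cdot 12 = -2711 - 1056 = -3767$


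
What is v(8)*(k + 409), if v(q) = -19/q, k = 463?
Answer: -2071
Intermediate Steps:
v(8)*(k + 409) = (-19/8)*(463 + 409) = -19*⅛*872 = -19/8*872 = -2071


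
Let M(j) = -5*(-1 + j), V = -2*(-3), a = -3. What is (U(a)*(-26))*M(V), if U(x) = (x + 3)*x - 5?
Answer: -3250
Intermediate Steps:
V = 6
M(j) = 5 - 5*j
U(x) = -5 + x*(3 + x) (U(x) = (3 + x)*x - 5 = x*(3 + x) - 5 = -5 + x*(3 + x))
(U(a)*(-26))*M(V) = ((-5 + (-3)**2 + 3*(-3))*(-26))*(5 - 5*6) = ((-5 + 9 - 9)*(-26))*(5 - 30) = -5*(-26)*(-25) = 130*(-25) = -3250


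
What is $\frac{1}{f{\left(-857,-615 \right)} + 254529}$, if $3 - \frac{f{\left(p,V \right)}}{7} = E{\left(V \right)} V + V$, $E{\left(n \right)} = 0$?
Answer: $\frac{1}{258855} \approx 3.8632 \cdot 10^{-6}$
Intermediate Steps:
$f{\left(p,V \right)} = 21 - 7 V$ ($f{\left(p,V \right)} = 21 - 7 \left(0 V + V\right) = 21 - 7 \left(0 + V\right) = 21 - 7 V$)
$\frac{1}{f{\left(-857,-615 \right)} + 254529} = \frac{1}{\left(21 - -4305\right) + 254529} = \frac{1}{\left(21 + 4305\right) + 254529} = \frac{1}{4326 + 254529} = \frac{1}{258855}$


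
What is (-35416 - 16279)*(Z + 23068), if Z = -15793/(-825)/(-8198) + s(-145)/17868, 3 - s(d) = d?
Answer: -800615318914037249/671375210 ≈ -1.1925e+9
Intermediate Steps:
s(d) = 3 - d
Z = 19966291/3356876050 (Z = -15793/(-825)/(-8198) + (3 - 1*(-145))/17868 = -15793*(-1/825)*(-1/8198) + (3 + 145)*(1/17868) = (15793/825)*(-1/8198) + 148*(1/17868) = -15793/6763350 + 37/4467 = 19966291/3356876050 ≈ 0.0059479)
(-35416 - 16279)*(Z + 23068) = (-35416 - 16279)*(19966291/3356876050 + 23068) = -51695*77436436687691/3356876050 = -800615318914037249/671375210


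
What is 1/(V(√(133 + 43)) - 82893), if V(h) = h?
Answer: -82893/6871249273 - 4*√11/6871249273 ≈ -1.2066e-5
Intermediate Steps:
1/(V(√(133 + 43)) - 82893) = 1/(√(133 + 43) - 82893) = 1/(√176 - 82893) = 1/(4*√11 - 82893) = 1/(-82893 + 4*√11)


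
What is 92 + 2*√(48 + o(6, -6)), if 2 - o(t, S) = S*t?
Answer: 92 + 2*√86 ≈ 110.55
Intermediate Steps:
o(t, S) = 2 - S*t
92 + 2*√(48 + o(6, -6)) = 92 + 2*√(48 + (2 - 1*(-6)*6)) = 92 + 2*√(48 + (2 + 36)) = 92 + 2*√(48 + 38) = 92 + 2*√86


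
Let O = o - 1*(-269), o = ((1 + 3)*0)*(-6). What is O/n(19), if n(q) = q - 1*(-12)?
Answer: 269/31 ≈ 8.6774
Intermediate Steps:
o = 0 (o = (4*0)*(-6) = 0*(-6) = 0)
O = 269 (O = 0 - 1*(-269) = 0 + 269 = 269)
n(q) = 12 + q (n(q) = q + 12 = 12 + q)
O/n(19) = 269/(12 + 19) = 269/31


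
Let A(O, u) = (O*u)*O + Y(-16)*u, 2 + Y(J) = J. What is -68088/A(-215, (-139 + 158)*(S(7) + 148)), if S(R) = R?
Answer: -68088/136079615 ≈ -0.00050035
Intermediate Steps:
Y(J) = -2 + J
A(O, u) = -18*u + u*O**2 (A(O, u) = (O*u)*O + (-2 - 16)*u = u*O**2 - 18*u = -18*u + u*O**2)
-68088/A(-215, (-139 + 158)*(S(7) + 148)) = -68088*1/((-139 + 158)*(-18 + (-215)**2)*(7 + 148)) = -68088*1/(2945*(-18 + 46225)) = -68088/(2945*46207) = -68088/136079615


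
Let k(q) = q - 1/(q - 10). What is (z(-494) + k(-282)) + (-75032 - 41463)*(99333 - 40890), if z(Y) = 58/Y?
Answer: -491043096210529/72124 ≈ -6.8083e+9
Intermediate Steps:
k(q) = q - 1/(-10 + q)
(z(-494) + k(-282)) + (-75032 - 41463)*(99333 - 40890) = (58/(-494) + (-1 + (-282)**2 - 10*(-282))/(-10 - 282)) + (-75032 - 41463)*(99333 - 40890) = (58*(-1/494) + (-1 + 79524 + 2820)/(-292)) - 116495*58443 = (-29/247 - 1/292*82343) - 6808317285 = (-29/247 - 82343/292) - 6808317285 = -20347189/72124 - 6808317285 = -491043096210529/72124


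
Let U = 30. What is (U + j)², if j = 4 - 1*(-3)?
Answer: 1369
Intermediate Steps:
j = 7 (j = 4 + 3 = 7)
(U + j)² = (30 + 7)² = 37² = 1369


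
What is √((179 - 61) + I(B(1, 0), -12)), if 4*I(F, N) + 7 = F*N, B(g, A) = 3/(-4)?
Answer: √474/2 ≈ 10.886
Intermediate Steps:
B(g, A) = -¾ (B(g, A) = 3*(-¼) = -¾)
I(F, N) = -7/4 + F*N/4 (I(F, N) = -7/4 + (F*N)/4 = -7/4 + F*N/4)
√((179 - 61) + I(B(1, 0), -12)) = √((179 - 61) + (-7/4 + (¼)*(-¾)*(-12))) = √(118 + (-7/4 + 9/4)) = √(118 + ½) = √(237/2) = √474/2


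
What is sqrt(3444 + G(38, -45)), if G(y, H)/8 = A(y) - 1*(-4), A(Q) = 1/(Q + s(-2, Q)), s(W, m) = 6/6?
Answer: 2*sqrt(1321827)/39 ≈ 58.959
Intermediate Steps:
s(W, m) = 1 (s(W, m) = 6*(1/6) = 1)
A(Q) = 1/(1 + Q) (A(Q) = 1/(Q + 1) = 1/(1 + Q))
G(y, H) = 32 + 8/(1 + y) (G(y, H) = 8*(1/(1 + y) - 1*(-4)) = 8*(1/(1 + y) + 4) = 8*(4 + 1/(1 + y)) = 32 + 8/(1 + y))
sqrt(3444 + G(38, -45)) = sqrt(3444 + 8*(5 + 4*38)/(1 + 38)) = sqrt(3444 + 8*(5 + 152)/39) = sqrt(3444 + 8*(1/39)*157) = sqrt(3444 + 1256/39) = sqrt(135572/39) = 2*sqrt(1321827)/39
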